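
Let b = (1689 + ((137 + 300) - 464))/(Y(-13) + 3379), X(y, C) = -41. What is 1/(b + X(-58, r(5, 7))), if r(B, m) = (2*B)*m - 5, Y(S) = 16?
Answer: -3395/137533 ≈ -0.024685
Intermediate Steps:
r(B, m) = -5 + 2*B*m (r(B, m) = 2*B*m - 5 = -5 + 2*B*m)
b = 1662/3395 (b = (1689 + ((137 + 300) - 464))/(16 + 3379) = (1689 + (437 - 464))/3395 = (1689 - 27)*(1/3395) = 1662*(1/3395) = 1662/3395 ≈ 0.48954)
1/(b + X(-58, r(5, 7))) = 1/(1662/3395 - 41) = 1/(-137533/3395) = -3395/137533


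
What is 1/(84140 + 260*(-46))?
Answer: 1/72180 ≈ 1.3854e-5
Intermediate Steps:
1/(84140 + 260*(-46)) = 1/(84140 - 11960) = 1/72180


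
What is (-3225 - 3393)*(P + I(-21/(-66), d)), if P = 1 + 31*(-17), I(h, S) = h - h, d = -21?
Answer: 3481068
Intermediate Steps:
I(h, S) = 0
P = -526 (P = 1 - 527 = -526)
(-3225 - 3393)*(P + I(-21/(-66), d)) = (-3225 - 3393)*(-526 + 0) = -6618*(-526) = 3481068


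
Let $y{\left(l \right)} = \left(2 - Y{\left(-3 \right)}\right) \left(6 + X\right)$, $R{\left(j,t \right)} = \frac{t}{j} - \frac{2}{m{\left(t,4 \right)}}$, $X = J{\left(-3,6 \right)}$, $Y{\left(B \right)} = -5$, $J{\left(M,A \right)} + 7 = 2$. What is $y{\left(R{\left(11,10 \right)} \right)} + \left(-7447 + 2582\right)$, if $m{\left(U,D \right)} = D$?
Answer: $-4858$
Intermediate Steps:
$J{\left(M,A \right)} = -5$ ($J{\left(M,A \right)} = -7 + 2 = -5$)
$X = -5$
$R{\left(j,t \right)} = - \frac{1}{2} + \frac{t}{j}$ ($R{\left(j,t \right)} = \frac{t}{j} - \frac{2}{4} = \frac{t}{j} - \frac{1}{2} = - \frac{1}{2} + \frac{t}{j}$)
$y{\left(l \right)} = 7$ ($y{\left(l \right)} = \left(2 - -5\right) \left(6 - 5\right) = \left(2 + 5\right) 1 = 7 \cdot 1 = 7$)
$y{\left(R{\left(11,10 \right)} \right)} + \left(-7447 + 2582\right) = 7 + \left(-7447 + 2582\right) = 7 - 4865 = -4858$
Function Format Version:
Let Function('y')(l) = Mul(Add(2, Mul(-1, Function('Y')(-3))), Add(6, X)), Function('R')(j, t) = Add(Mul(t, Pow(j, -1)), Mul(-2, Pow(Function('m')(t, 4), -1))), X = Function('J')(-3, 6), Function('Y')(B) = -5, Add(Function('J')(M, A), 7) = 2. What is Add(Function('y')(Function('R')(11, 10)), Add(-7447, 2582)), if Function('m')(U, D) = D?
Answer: -4858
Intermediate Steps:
Function('J')(M, A) = -5 (Function('J')(M, A) = Add(-7, 2) = -5)
X = -5
Function('R')(j, t) = Add(Rational(-1, 2), Mul(t, Pow(j, -1))) (Function('R')(j, t) = Add(Mul(t, Pow(j, -1)), Mul(-2, Pow(4, -1))) = Add(Mul(t, Pow(j, -1)), Mul(-2, Rational(1, 4))) = Add(Mul(t, Pow(j, -1)), Rational(-1, 2)) = Add(Rational(-1, 2), Mul(t, Pow(j, -1))))
Function('y')(l) = 7 (Function('y')(l) = Mul(Add(2, Mul(-1, -5)), Add(6, -5)) = Mul(Add(2, 5), 1) = Mul(7, 1) = 7)
Add(Function('y')(Function('R')(11, 10)), Add(-7447, 2582)) = Add(7, Add(-7447, 2582)) = Add(7, -4865) = -4858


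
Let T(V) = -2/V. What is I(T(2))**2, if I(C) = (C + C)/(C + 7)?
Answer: 1/9 ≈ 0.11111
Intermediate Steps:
I(C) = 2*C/(7 + C) (I(C) = (2*C)/(7 + C) = 2*C/(7 + C))
I(T(2))**2 = (2*(-2/2)/(7 - 2/2))**2 = (2*(-2*1/2)/(7 - 2*1/2))**2 = (2*(-1)/(7 - 1))**2 = (2*(-1)/6)**2 = (2*(-1)*(1/6))**2 = (-1/3)**2 = 1/9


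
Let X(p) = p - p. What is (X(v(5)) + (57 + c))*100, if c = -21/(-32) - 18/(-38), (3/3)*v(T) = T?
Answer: 883575/152 ≈ 5813.0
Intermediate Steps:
v(T) = T
c = 687/608 (c = -21*(-1/32) - 18*(-1/38) = 21/32 + 9/19 = 687/608 ≈ 1.1299)
X(p) = 0
(X(v(5)) + (57 + c))*100 = (0 + (57 + 687/608))*100 = (0 + 35343/608)*100 = (35343/608)*100 = 883575/152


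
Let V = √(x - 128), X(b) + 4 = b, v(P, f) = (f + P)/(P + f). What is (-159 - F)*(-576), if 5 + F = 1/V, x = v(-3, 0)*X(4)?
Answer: 88704 - 36*I*√2 ≈ 88704.0 - 50.912*I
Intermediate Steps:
v(P, f) = 1 (v(P, f) = (P + f)/(P + f) = 1)
X(b) = -4 + b
x = 0 (x = 1*(-4 + 4) = 1*0 = 0)
V = 8*I*√2 (V = √(0 - 128) = √(-128) = 8*I*√2 ≈ 11.314*I)
F = -5 - I*√2/16 (F = -5 + 1/(8*I*√2) = -5 - I*√2/16 ≈ -5.0 - 0.088388*I)
(-159 - F)*(-576) = (-159 - (-5 - I*√2/16))*(-576) = (-159 + (5 + I*√2/16))*(-576) = (-154 + I*√2/16)*(-576) = 88704 - 36*I*√2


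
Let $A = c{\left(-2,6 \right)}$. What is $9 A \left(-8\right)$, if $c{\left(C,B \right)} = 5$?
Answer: $-360$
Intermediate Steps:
$A = 5$
$9 A \left(-8\right) = 9 \cdot 5 \left(-8\right) = 45 \left(-8\right) = -360$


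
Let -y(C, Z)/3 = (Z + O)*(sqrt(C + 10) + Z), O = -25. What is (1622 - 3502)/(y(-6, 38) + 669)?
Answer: 1880/891 ≈ 2.1100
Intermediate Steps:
y(C, Z) = -3*(-25 + Z)*(Z + sqrt(10 + C)) (y(C, Z) = -3*(Z - 25)*(sqrt(C + 10) + Z) = -3*(-25 + Z)*(sqrt(10 + C) + Z) = -3*(-25 + Z)*(Z + sqrt(10 + C)))
(1622 - 3502)/(y(-6, 38) + 669) = (1622 - 3502)/((-3*38**2 + 75*38 + 75*sqrt(10 - 6) - 3*38*sqrt(10 - 6)) + 669) = -1880/((-3*1444 + 2850 + 75*sqrt(4) - 3*38*sqrt(4)) + 669) = -1880/((-4332 + 2850 + 75*2 - 3*38*2) + 669) = -1880/((-4332 + 2850 + 150 - 228) + 669) = -1880/(-1560 + 669) = -1880/(-891) = -1880*(-1/891) = 1880/891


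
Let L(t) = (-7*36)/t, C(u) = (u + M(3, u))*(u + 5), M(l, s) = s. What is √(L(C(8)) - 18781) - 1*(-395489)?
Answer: 395489 + 5*I*√507871/26 ≈ 3.9549e+5 + 137.05*I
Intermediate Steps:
C(u) = 2*u*(5 + u) (C(u) = (u + u)*(u + 5) = (2*u)*(5 + u) = 2*u*(5 + u))
L(t) = -252/t
√(L(C(8)) - 18781) - 1*(-395489) = √(-252*1/(16*(5 + 8)) - 18781) - 1*(-395489) = √(-252/(2*8*13) - 18781) + 395489 = √(-252/208 - 18781) + 395489 = √(-252*1/208 - 18781) + 395489 = √(-63/52 - 18781) + 395489 = √(-976675/52) + 395489 = 5*I*√507871/26 + 395489 = 395489 + 5*I*√507871/26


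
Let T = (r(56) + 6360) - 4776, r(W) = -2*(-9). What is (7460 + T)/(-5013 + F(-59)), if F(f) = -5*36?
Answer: -9062/5193 ≈ -1.7450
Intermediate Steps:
r(W) = 18
T = 1602 (T = (18 + 6360) - 4776 = 6378 - 4776 = 1602)
F(f) = -180
(7460 + T)/(-5013 + F(-59)) = (7460 + 1602)/(-5013 - 180) = 9062/(-5193) = 9062*(-1/5193) = -9062/5193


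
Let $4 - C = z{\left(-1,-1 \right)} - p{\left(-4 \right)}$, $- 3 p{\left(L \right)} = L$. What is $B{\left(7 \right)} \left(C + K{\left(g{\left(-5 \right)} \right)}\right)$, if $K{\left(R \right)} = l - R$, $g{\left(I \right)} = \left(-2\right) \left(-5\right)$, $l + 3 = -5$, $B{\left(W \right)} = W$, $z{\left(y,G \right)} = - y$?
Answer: $- \frac{287}{3} \approx -95.667$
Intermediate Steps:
$l = -8$ ($l = -3 - 5 = -8$)
$p{\left(L \right)} = - \frac{L}{3}$
$g{\left(I \right)} = 10$
$K{\left(R \right)} = -8 - R$
$C = \frac{13}{3}$ ($C = 4 - \left(\left(-1\right) \left(-1\right) - \left(- \frac{1}{3}\right) \left(-4\right)\right) = 4 - \left(1 - \frac{4}{3}\right) = 4 - - \frac{1}{3} = 4 + \frac{1}{3} = \frac{13}{3} \approx 4.3333$)
$B{\left(7 \right)} \left(C + K{\left(g{\left(-5 \right)} \right)}\right) = 7 \left(\frac{13}{3} - 18\right) = 7 \left(- \frac{41}{3}\right) = - \frac{287}{3}$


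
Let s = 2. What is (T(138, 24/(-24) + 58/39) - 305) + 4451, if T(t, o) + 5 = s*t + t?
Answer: 4555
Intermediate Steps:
T(t, o) = -5 + 3*t (T(t, o) = -5 + (2*t + t) = -5 + 3*t)
(T(138, 24/(-24) + 58/39) - 305) + 4451 = ((-5 + 3*138) - 305) + 4451 = ((-5 + 414) - 305) + 4451 = (409 - 305) + 4451 = 104 + 4451 = 4555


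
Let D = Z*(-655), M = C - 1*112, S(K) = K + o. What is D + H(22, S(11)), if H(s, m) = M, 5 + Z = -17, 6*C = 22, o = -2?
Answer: 42905/3 ≈ 14302.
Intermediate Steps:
C = 11/3 (C = (⅙)*22 = 11/3 ≈ 3.6667)
Z = -22 (Z = -5 - 17 = -22)
S(K) = -2 + K (S(K) = K - 2 = -2 + K)
M = -325/3 (M = 11/3 - 1*112 = 11/3 - 112 = -325/3 ≈ -108.33)
H(s, m) = -325/3
D = 14410 (D = -22*(-655) = 14410)
D + H(22, S(11)) = 14410 - 325/3 = 42905/3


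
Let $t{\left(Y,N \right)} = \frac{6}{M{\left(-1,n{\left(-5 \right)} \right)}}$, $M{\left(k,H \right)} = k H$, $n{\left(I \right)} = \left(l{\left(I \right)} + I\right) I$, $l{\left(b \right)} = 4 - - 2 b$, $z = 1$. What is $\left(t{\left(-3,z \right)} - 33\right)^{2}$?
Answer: $\frac{3316041}{3025} \approx 1096.2$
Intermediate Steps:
$l{\left(b \right)} = 4 + 2 b$
$n{\left(I \right)} = I \left(4 + 3 I\right)$ ($n{\left(I \right)} = \left(\left(4 + 2 I\right) + I\right) I = \left(4 + 3 I\right) I = I \left(4 + 3 I\right)$)
$M{\left(k,H \right)} = H k$
$t{\left(Y,N \right)} = - \frac{6}{55}$ ($t{\left(Y,N \right)} = \frac{6}{- 5 \left(4 + 3 \left(-5\right)\right) \left(-1\right)} = \frac{6}{- 5 \left(4 - 15\right) \left(-1\right)} = \frac{6}{\left(-5\right) \left(-11\right) \left(-1\right)} = \frac{6}{55 \left(-1\right)} = \frac{6}{-55} = 6 \left(- \frac{1}{55}\right) = - \frac{6}{55}$)
$\left(t{\left(-3,z \right)} - 33\right)^{2} = \left(- \frac{6}{55} - 33\right)^{2} = \left(- \frac{1821}{55}\right)^{2} = \frac{3316041}{3025}$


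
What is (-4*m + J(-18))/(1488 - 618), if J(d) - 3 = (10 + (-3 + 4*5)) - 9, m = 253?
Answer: -991/870 ≈ -1.1391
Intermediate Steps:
J(d) = 21 (J(d) = 3 + ((10 + (-3 + 4*5)) - 9) = 3 + ((10 + (-3 + 20)) - 9) = 3 + ((10 + 17) - 9) = 3 + (27 - 9) = 3 + 18 = 21)
(-4*m + J(-18))/(1488 - 618) = (-4*253 + 21)/(1488 - 618) = (-1012 + 21)/870 = -991*1/870 = -991/870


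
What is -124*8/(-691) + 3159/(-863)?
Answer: -1326773/596333 ≈ -2.2249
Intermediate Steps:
-124*8/(-691) + 3159/(-863) = -992*(-1/691) + 3159*(-1/863) = 992/691 - 3159/863 = -1326773/596333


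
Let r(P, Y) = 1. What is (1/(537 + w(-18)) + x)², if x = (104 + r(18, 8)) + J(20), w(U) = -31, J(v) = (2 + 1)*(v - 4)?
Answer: 5993701561/256036 ≈ 23410.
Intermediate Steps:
J(v) = -12 + 3*v (J(v) = 3*(-4 + v) = -12 + 3*v)
x = 153 (x = (104 + 1) + (-12 + 3*20) = 105 + (-12 + 60) = 105 + 48 = 153)
(1/(537 + w(-18)) + x)² = (1/(537 - 31) + 153)² = (1/506 + 153)² = (77419/506)² = 5993701561/256036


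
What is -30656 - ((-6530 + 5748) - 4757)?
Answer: -25117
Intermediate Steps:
-30656 - ((-6530 + 5748) - 4757) = -30656 - (-782 - 4757) = -30656 - 1*(-5539) = -30656 + 5539 = -25117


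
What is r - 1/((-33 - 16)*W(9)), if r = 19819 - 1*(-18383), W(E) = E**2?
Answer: 151623739/3969 ≈ 38202.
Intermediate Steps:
r = 38202 (r = 19819 + 18383 = 38202)
r - 1/((-33 - 16)*W(9)) = 38202 - 1/((-33 - 16)*9**2) = 38202 - 1/((-49*81)) = 38202 - 1/(-3969) = 38202 - 1*(-1/3969) = 38202 + 1/3969 = 151623739/3969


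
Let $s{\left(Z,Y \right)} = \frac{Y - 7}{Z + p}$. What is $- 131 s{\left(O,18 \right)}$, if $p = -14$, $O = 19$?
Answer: $- \frac{1441}{5} \approx -288.2$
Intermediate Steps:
$s{\left(Z,Y \right)} = \frac{-7 + Y}{-14 + Z}$ ($s{\left(Z,Y \right)} = \frac{Y - 7}{Z - 14} = \frac{-7 + Y}{-14 + Z}$)
$- 131 s{\left(O,18 \right)} = - 131 \frac{-7 + 18}{-14 + 19} = - 131 \cdot \frac{1}{5} \cdot 11 = \left(-131\right) \frac{11}{5} = - \frac{1441}{5}$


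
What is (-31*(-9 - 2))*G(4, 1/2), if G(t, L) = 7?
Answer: 2387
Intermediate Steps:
(-31*(-9 - 2))*G(4, 1/2) = -31*(-9 - 2)*7 = -31*(-11)*7 = 341*7 = 2387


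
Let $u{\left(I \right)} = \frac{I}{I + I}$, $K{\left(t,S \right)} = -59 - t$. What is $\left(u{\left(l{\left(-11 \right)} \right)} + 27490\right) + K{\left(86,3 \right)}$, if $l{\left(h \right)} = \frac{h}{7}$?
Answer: $\frac{54691}{2} \approx 27346.0$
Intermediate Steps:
$l{\left(h \right)} = \frac{h}{7}$ ($l{\left(h \right)} = h \frac{1}{7} = \frac{h}{7}$)
$u{\left(I \right)} = \frac{1}{2}$ ($u{\left(I \right)} = \frac{I}{2 I} = I \frac{1}{2 I} = \frac{1}{2}$)
$\left(u{\left(l{\left(-11 \right)} \right)} + 27490\right) + K{\left(86,3 \right)} = \left(\frac{1}{2} + 27490\right) - 145 = \frac{54981}{2} - 145 = \frac{54691}{2}$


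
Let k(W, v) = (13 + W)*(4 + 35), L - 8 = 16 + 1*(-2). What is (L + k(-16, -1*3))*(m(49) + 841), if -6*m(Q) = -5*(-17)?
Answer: -471295/6 ≈ -78549.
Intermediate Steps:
L = 22 (L = 8 + (16 + 1*(-2)) = 8 + (16 - 2) = 8 + 14 = 22)
m(Q) = -85/6 (m(Q) = -(-5)*(-17)/6 = -1/6*85 = -85/6)
k(W, v) = 507 + 39*W (k(W, v) = (13 + W)*39 = 507 + 39*W)
(L + k(-16, -1*3))*(m(49) + 841) = (22 + (507 + 39*(-16)))*(-85/6 + 841) = (22 + (507 - 624))*(4961/6) = (22 - 117)*(4961/6) = -95*4961/6 = -471295/6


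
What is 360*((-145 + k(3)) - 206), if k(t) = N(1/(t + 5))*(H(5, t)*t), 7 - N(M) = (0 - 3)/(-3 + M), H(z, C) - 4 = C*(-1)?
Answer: -2758320/23 ≈ -1.1993e+5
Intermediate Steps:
H(z, C) = 4 - C (H(z, C) = 4 + C*(-1) = 4 - C)
N(M) = 7 + 3/(-3 + M) (N(M) = 7 - (0 - 3)/(-3 + M) = 7 - (-3)/(-3 + M) = 7 + 3/(-3 + M))
k(t) = t*(-18 + 7/(5 + t))*(4 - t)/(-3 + 1/(5 + t)) (k(t) = ((-18 + 7/(t + 5))/(-3 + 1/(t + 5)))*((4 - t)*t) = ((-18 + 7/(5 + t))/(-3 + 1/(5 + t)))*(t*(4 - t)) = t*(-18 + 7/(5 + t))*(4 - t)/(-3 + 1/(5 + t)))
360*((-145 + k(3)) - 206) = 360*((-145 - 1*3*(-4 + 3)*(83 + 18*3)/(14 + 3*3)) - 206) = 360*((-145 - 1*3*(-1)*(83 + 54)/(14 + 9)) - 206) = 360*((-145 - 1*3*(-1)*137/23) - 206) = 360*((-145 - 1*3*1/23*(-1)*137) - 206) = 360*((-145 + 411/23) - 206) = 360*(-2924/23 - 206) = 360*(-7662/23) = -2758320/23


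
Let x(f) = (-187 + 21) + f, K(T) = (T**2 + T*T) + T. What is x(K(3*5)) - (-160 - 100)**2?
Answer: -67301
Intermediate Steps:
K(T) = T + 2*T**2 (K(T) = (T**2 + T**2) + T = 2*T**2 + T = T + 2*T**2)
x(f) = -166 + f
x(K(3*5)) - (-160 - 100)**2 = (-166 + (3*5)*(1 + 2*(3*5))) - (-160 - 100)**2 = (-166 + 15*(1 + 2*15)) - 1*(-260)**2 = (-166 + 15*(1 + 30)) - 1*67600 = (-166 + 15*31) - 67600 = (-166 + 465) - 67600 = 299 - 67600 = -67301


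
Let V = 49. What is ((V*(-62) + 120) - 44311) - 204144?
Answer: -251373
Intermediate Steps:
((V*(-62) + 120) - 44311) - 204144 = ((49*(-62) + 120) - 44311) - 204144 = ((-3038 + 120) - 44311) - 204144 = (-2918 - 44311) - 204144 = -47229 - 204144 = -251373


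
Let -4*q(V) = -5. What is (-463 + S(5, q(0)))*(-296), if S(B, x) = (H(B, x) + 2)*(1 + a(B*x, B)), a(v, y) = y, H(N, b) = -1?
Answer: 135272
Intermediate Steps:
q(V) = 5/4 (q(V) = -1/4*(-5) = 5/4)
S(B, x) = 1 + B (S(B, x) = (-1 + 2)*(1 + B) = 1*(1 + B) = 1 + B)
(-463 + S(5, q(0)))*(-296) = (-463 + (1 + 5))*(-296) = (-463 + 6)*(-296) = -457*(-296) = 135272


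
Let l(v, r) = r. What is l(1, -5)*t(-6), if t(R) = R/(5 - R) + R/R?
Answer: -25/11 ≈ -2.2727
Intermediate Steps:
t(R) = 1 + R/(5 - R) (t(R) = R/(5 - R) + 1 = 1 + R/(5 - R))
l(1, -5)*t(-6) = -(-25)/(-5 - 6) = -(-25)/(-11) = -(-25)*(-1)/11 = -5*5/11 = -25/11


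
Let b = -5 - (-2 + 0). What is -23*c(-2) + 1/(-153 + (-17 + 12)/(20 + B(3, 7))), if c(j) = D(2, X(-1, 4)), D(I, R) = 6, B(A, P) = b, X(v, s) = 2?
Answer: -359645/2606 ≈ -138.01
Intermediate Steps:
b = -3 (b = -5 - 1*(-2) = -5 + 2 = -3)
B(A, P) = -3
c(j) = 6
-23*c(-2) + 1/(-153 + (-17 + 12)/(20 + B(3, 7))) = -23*6 + 1/(-153 + (-17 + 12)/(20 - 3)) = -138 + 1/(-153 - 5/17) = -138 + 1/(-2606/17) = -138 - 17/2606 = -359645/2606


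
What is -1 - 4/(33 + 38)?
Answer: -75/71 ≈ -1.0563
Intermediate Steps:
-1 - 4/(33 + 38) = -1 - 4/71 = -75/71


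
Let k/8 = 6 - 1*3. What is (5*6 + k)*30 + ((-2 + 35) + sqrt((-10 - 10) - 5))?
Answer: 1653 + 5*I ≈ 1653.0 + 5.0*I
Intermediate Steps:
k = 24 (k = 8*(6 - 1*3) = 8*(6 - 3) = 8*3 = 24)
(5*6 + k)*30 + ((-2 + 35) + sqrt((-10 - 10) - 5)) = (5*6 + 24)*30 + ((-2 + 35) + sqrt((-10 - 10) - 5)) = (30 + 24)*30 + (33 + sqrt(-20 - 5)) = 54*30 + (33 + sqrt(-25)) = 1620 + (33 + 5*I) = 1653 + 5*I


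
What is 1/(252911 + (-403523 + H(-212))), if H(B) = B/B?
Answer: -1/150611 ≈ -6.6396e-6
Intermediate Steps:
H(B) = 1
1/(252911 + (-403523 + H(-212))) = 1/(252911 + (-403523 + 1)) = 1/(252911 - 403522) = 1/(-150611) = -1/150611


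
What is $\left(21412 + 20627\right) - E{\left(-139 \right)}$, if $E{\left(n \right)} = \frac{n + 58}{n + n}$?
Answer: $\frac{11686761}{278} \approx 42039.0$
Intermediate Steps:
$E{\left(n \right)} = \frac{58 + n}{2 n}$
$\left(21412 + 20627\right) - E{\left(-139 \right)} = \left(21412 + 20627\right) - \frac{58 - 139}{2 \left(-139\right)} = 42039 - \frac{1}{2} \left(- \frac{1}{139}\right) \left(-81\right) = 42039 - \frac{81}{278} = \frac{11686761}{278}$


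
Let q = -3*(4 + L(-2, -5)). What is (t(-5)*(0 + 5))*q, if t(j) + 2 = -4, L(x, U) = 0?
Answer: 360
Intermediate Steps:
q = -12 (q = -3*(4 + 0) = -3*4 = -12)
t(j) = -6 (t(j) = -2 - 4 = -6)
(t(-5)*(0 + 5))*q = -6*(0 + 5)*(-12) = -6*5*(-12) = -30*(-12) = 360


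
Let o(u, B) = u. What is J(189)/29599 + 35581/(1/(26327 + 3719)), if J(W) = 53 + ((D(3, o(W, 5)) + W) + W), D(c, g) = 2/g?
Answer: 5980584838404647/5594211 ≈ 1.0691e+9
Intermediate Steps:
J(W) = 53 + 2*W + 2/W (J(W) = 53 + ((2/W + W) + W) = 53 + ((W + 2/W) + W) = 53 + (2*W + 2/W) = 53 + 2*W + 2/W)
J(189)/29599 + 35581/(1/(26327 + 3719)) = (53 + 2*189 + 2/189)/29599 + 35581/(1/(26327 + 3719)) = (53 + 378 + 2*(1/189))*(1/29599) + 35581/(1/30046) = (53 + 378 + 2/189)*(1/29599) + 35581/(1/30046) = (81461/189)*(1/29599) + 35581*30046 = 81461/5594211 + 1069066726 = 5980584838404647/5594211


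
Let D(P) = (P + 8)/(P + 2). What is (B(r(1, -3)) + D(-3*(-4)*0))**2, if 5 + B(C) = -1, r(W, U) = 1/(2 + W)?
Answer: 4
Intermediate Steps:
D(P) = (8 + P)/(2 + P)
B(C) = -6 (B(C) = -5 - 1 = -6)
(B(r(1, -3)) + D(-3*(-4)*0))**2 = (-6 + (8 - 3*(-4)*0)/(2 - 3*(-4)*0))**2 = (-6 + (8 + 12*0)/(2 + 12*0))**2 = (-6 + (8 + 0)/(2 + 0))**2 = (-6 + 8/2)**2 = (-6 + (1/2)*8)**2 = (-6 + 4)**2 = (-2)**2 = 4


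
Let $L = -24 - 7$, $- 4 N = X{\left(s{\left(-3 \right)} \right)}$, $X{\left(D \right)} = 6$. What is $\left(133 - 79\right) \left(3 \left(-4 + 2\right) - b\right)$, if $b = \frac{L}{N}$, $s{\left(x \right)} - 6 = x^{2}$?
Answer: $-1440$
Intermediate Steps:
$s{\left(x \right)} = 6 + x^{2}$
$N = - \frac{3}{2}$ ($N = \left(- \frac{1}{4}\right) 6 = - \frac{3}{2} \approx -1.5$)
$L = -31$
$b = \frac{62}{3}$ ($b = - \frac{31}{- \frac{3}{2}} = \left(-31\right) \left(- \frac{2}{3}\right) = \frac{62}{3} \approx 20.667$)
$\left(133 - 79\right) \left(3 \left(-4 + 2\right) - b\right) = \left(133 - 79\right) \left(3 \left(-4 + 2\right) - \frac{62}{3}\right) = 54 \left(3 \left(-2\right) - \frac{62}{3}\right) = 54 \left(-6 - \frac{62}{3}\right) = 54 \left(- \frac{80}{3}\right) = -1440$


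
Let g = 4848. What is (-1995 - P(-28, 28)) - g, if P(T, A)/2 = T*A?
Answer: -5275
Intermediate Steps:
P(T, A) = 2*A*T (P(T, A) = 2*(T*A) = 2*(A*T) = 2*A*T)
(-1995 - P(-28, 28)) - g = (-1995 - 2*28*(-28)) - 1*4848 = (-1995 - 1*(-1568)) - 4848 = (-1995 + 1568) - 4848 = -427 - 4848 = -5275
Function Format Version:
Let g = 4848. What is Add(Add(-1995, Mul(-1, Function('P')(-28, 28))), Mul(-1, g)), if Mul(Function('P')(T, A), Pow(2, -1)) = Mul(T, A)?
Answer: -5275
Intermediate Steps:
Function('P')(T, A) = Mul(2, A, T) (Function('P')(T, A) = Mul(2, Mul(T, A)) = Mul(2, Mul(A, T)) = Mul(2, A, T))
Add(Add(-1995, Mul(-1, Function('P')(-28, 28))), Mul(-1, g)) = Add(Add(-1995, Mul(-1, Mul(2, 28, -28))), Mul(-1, 4848)) = Add(Add(-1995, Mul(-1, -1568)), -4848) = Add(Add(-1995, 1568), -4848) = Add(-427, -4848) = -5275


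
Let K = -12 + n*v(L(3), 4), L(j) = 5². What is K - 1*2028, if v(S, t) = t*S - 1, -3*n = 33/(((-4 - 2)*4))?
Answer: -15957/8 ≈ -1994.6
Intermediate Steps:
n = 11/24 (n = -11/((-4 - 2)*4) = -11/((-6*4)) = -11/(-24) = -11*(-1)/24 = -⅓*(-11/8) = 11/24 ≈ 0.45833)
L(j) = 25
v(S, t) = -1 + S*t (v(S, t) = S*t - 1 = -1 + S*t)
K = 267/8 (K = -12 + 11*(-1 + 25*4)/24 = -12 + 11*(-1 + 100)/24 = -12 + (11/24)*99 = -12 + 363/8 = 267/8 ≈ 33.375)
K - 1*2028 = 267/8 - 1*2028 = 267/8 - 2028 = -15957/8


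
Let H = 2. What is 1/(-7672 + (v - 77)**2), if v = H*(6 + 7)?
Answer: -1/5071 ≈ -0.00019720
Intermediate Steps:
v = 26 (v = 2*(6 + 7) = 2*13 = 26)
1/(-7672 + (v - 77)**2) = 1/(-7672 + (26 - 77)**2) = 1/(-7672 + (-51)**2) = 1/(-7672 + 2601) = 1/(-5071) = -1/5071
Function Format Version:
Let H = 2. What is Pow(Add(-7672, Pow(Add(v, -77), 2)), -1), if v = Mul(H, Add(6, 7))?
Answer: Rational(-1, 5071) ≈ -0.00019720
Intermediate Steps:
v = 26 (v = Mul(2, Add(6, 7)) = Mul(2, 13) = 26)
Pow(Add(-7672, Pow(Add(v, -77), 2)), -1) = Pow(Add(-7672, Pow(Add(26, -77), 2)), -1) = Pow(Add(-7672, Pow(-51, 2)), -1) = Pow(Add(-7672, 2601), -1) = Pow(-5071, -1) = Rational(-1, 5071)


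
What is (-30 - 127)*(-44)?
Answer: 6908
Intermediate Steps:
(-30 - 127)*(-44) = -157*(-44) = 6908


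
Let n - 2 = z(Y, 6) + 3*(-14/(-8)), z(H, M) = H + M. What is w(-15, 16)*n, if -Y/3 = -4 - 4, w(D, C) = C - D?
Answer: 4619/4 ≈ 1154.8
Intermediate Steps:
Y = 24 (Y = -3*(-4 - 4) = -3*(-8) = 24)
n = 149/4 (n = 2 + ((24 + 6) + 3*(-14/(-8))) = 2 + (30 + 3*(-14*(-⅛))) = 2 + (30 + 3*(7/4)) = 2 + (30 + 21/4) = 2 + 141/4 = 149/4 ≈ 37.250)
w(-15, 16)*n = (16 - 1*(-15))*(149/4) = (16 + 15)*(149/4) = 31*(149/4) = 4619/4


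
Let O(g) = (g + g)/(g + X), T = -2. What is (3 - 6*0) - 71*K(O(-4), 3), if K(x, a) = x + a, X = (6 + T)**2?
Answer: -488/3 ≈ -162.67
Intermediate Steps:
X = 16 (X = (6 - 2)**2 = 4**2 = 16)
O(g) = 2*g/(16 + g) (O(g) = (g + g)/(g + 16) = (2*g)/(16 + g) = 2*g/(16 + g))
K(x, a) = a + x
(3 - 6*0) - 71*K(O(-4), 3) = (3 - 6*0) - 71*(3 + 2*(-4)/(16 - 4)) = (3 + 0) - 71*(3 + 2*(-4)/12) = 3 - 71*(3 + 2*(-4)*(1/12)) = 3 - 71*(3 - 2/3) = 3 - 71*7/3 = 3 - 497/3 = -488/3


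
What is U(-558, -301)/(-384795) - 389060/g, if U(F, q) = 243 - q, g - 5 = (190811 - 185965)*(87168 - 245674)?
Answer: -15773469172/17386397807085 ≈ -0.00090723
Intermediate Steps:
g = -768120071 (g = 5 + (190811 - 185965)*(87168 - 245674) = 5 + 4846*(-158506) = 5 - 768120076 = -768120071)
U(-558, -301)/(-384795) - 389060/g = (243 - 1*(-301))/(-384795) - 389060/(-768120071) = (243 + 301)*(-1/384795) - 389060*(-1/768120071) = 544*(-1/384795) + 389060/768120071 = -32/22635 + 389060/768120071 = -15773469172/17386397807085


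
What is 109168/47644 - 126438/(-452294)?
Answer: 6925005433/2693636917 ≈ 2.5709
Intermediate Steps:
109168/47644 - 126438/(-452294) = 109168*(1/47644) - 126438*(-1/452294) = 27292/11911 + 63219/226147 = 6925005433/2693636917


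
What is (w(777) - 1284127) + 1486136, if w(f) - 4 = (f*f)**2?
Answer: 364488907454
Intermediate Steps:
w(f) = 4 + f**4 (w(f) = 4 + (f*f)**2 = 4 + (f**2)**2 = 4 + f**4)
(w(777) - 1284127) + 1486136 = ((4 + 777**4) - 1284127) + 1486136 = ((4 + 364488705441) - 1284127) + 1486136 = (364488705445 - 1284127) + 1486136 = 364487421318 + 1486136 = 364488907454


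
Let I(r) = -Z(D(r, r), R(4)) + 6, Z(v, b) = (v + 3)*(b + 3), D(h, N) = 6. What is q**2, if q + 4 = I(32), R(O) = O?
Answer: 3721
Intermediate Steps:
Z(v, b) = (3 + b)*(3 + v) (Z(v, b) = (3 + v)*(3 + b) = (3 + b)*(3 + v))
I(r) = -57 (I(r) = -(9 + 3*4 + 3*6 + 4*6) + 6 = -(9 + 12 + 18 + 24) + 6 = -1*63 + 6 = -63 + 6 = -57)
q = -61 (q = -4 - 57 = -61)
q**2 = (-61)**2 = 3721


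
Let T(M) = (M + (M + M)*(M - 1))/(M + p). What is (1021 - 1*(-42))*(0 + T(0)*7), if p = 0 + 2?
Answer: 0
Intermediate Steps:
p = 2
T(M) = (M + 2*M*(-1 + M))/(2 + M) (T(M) = (M + (M + M)*(M - 1))/(M + 2) = (M + (2*M)*(-1 + M))/(2 + M) = (M + 2*M*(-1 + M))/(2 + M))
(1021 - 1*(-42))*(0 + T(0)*7) = (1021 - 1*(-42))*(0 + (0*(-1 + 2*0)/(2 + 0))*7) = (1021 + 42)*(0 + (0*(-1 + 0)/2)*7) = 1063*(0 + (0*(½)*(-1))*7) = 1063*(0 + 0*7) = 1063*(0 + 0) = 1063*0 = 0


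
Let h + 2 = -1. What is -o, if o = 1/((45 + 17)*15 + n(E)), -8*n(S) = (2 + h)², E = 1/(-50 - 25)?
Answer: -8/7439 ≈ -0.0010754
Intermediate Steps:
h = -3 (h = -2 - 1 = -3)
E = -1/75 (E = 1/(-75) = -1/75 ≈ -0.013333)
n(S) = -⅛ (n(S) = -(2 - 3)²/8 = -⅛*(-1)² = -⅛*1 = -⅛)
o = 8/7439 (o = 1/((45 + 17)*15 - ⅛) = 1/(62*15 - ⅛) = 1/(930 - ⅛) = 1/(7439/8) = 8/7439 ≈ 0.0010754)
-o = -1*8/7439 = -8/7439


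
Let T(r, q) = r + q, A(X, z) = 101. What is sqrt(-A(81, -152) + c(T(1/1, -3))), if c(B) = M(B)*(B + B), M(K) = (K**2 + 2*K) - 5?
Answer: 9*I ≈ 9.0*I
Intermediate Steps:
T(r, q) = q + r
M(K) = -5 + K**2 + 2*K
c(B) = 2*B*(-5 + B**2 + 2*B) (c(B) = (-5 + B**2 + 2*B)*(B + B) = (-5 + B**2 + 2*B)*(2*B) = 2*B*(-5 + B**2 + 2*B))
sqrt(-A(81, -152) + c(T(1/1, -3))) = sqrt(-1*101 + 2*(-3 + 1/1)*(-5 + (-3 + 1/1)**2 + 2*(-3 + 1/1))) = sqrt(-101 + 2*(-3 + 1)*(-5 + (-3 + 1)**2 + 2*(-3 + 1))) = sqrt(-101 + 2*(-2)*(-5 + (-2)**2 + 2*(-2))) = sqrt(-101 + 2*(-2)*(-5 + 4 - 4)) = sqrt(-101 + 2*(-2)*(-5)) = sqrt(-101 + 20) = sqrt(-81) = 9*I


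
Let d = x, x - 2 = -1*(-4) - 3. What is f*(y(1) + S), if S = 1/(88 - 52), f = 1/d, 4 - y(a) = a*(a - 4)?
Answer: 253/108 ≈ 2.3426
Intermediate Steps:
y(a) = 4 - a*(-4 + a) (y(a) = 4 - a*(a - 4) = 4 - a*(-4 + a))
x = 3 (x = 2 + (-1*(-4) - 3) = 2 + (4 - 3) = 2 + 1 = 3)
d = 3
f = ⅓ (f = 1/3 = ⅓ ≈ 0.33333)
S = 1/36 ≈ 0.027778
f*(y(1) + S) = ((4 - 1*1² + 4*1) + 1/36)/3 = ((4 - 1*1 + 4) + 1/36)/3 = ((4 - 1 + 4) + 1/36)/3 = (7 + 1/36)/3 = (⅓)*(253/36) = 253/108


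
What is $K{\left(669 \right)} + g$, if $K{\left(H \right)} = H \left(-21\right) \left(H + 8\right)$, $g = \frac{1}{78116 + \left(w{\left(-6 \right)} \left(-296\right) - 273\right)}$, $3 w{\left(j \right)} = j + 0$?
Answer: $- \frac{746008854254}{78435} \approx -9.5112 \cdot 10^{6}$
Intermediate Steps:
$w{\left(j \right)} = \frac{j}{3}$ ($w{\left(j \right)} = \frac{j + 0}{3} = \frac{j}{3}$)
$g = \frac{1}{78435}$ ($g = \frac{1}{78116 - \left(273 - \frac{1}{3} \left(-6\right) \left(-296\right)\right)} = \frac{1}{78116 - -319} = \frac{1}{78116 + \left(592 - 273\right)} = \frac{1}{78116 + 319} = \frac{1}{78435} \approx 1.2749 \cdot 10^{-5}$)
$K{\left(H \right)} = - 21 H \left(8 + H\right)$
$K{\left(669 \right)} + g = \left(-21\right) 669 \left(8 + 669\right) + \frac{1}{78435} = \left(-21\right) 669 \cdot 677 + \frac{1}{78435} = -9511173 + \frac{1}{78435} = - \frac{746008854254}{78435}$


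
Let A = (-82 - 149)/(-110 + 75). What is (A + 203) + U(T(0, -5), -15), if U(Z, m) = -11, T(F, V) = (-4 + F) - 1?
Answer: 993/5 ≈ 198.60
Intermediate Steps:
A = 33/5 (A = -231/(-35) = -231*(-1/35) = 33/5 ≈ 6.6000)
T(F, V) = -5 + F
(A + 203) + U(T(0, -5), -15) = (33/5 + 203) - 11 = 1048/5 - 11 = 993/5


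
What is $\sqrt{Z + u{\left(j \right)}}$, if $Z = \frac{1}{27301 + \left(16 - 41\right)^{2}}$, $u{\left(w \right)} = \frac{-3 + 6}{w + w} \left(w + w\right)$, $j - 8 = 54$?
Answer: $\frac{\sqrt{2339612354}}{27926} \approx 1.7321$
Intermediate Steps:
$j = 62$ ($j = 8 + 54 = 62$)
$u{\left(w \right)} = 3$ ($u{\left(w \right)} = \frac{3}{2 w} 2 w = 3$)
$Z = \frac{1}{27926}$ ($Z = \frac{1}{27301 + \left(-25\right)^{2}} = \frac{1}{27301 + 625} = \frac{1}{27926} \approx 3.5809 \cdot 10^{-5}$)
$\sqrt{Z + u{\left(j \right)}} = \sqrt{\frac{1}{27926} + 3} = \sqrt{\frac{83779}{27926}} = \frac{\sqrt{2339612354}}{27926}$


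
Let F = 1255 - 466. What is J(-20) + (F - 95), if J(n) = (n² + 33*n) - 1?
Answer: 433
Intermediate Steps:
J(n) = -1 + n² + 33*n
F = 789
J(-20) + (F - 95) = (-1 + (-20)² + 33*(-20)) + (789 - 95) = (-1 + 400 - 660) + 694 = -261 + 694 = 433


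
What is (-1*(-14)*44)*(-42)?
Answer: -25872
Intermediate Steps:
(-1*(-14)*44)*(-42) = (14*44)*(-42) = 616*(-42) = -25872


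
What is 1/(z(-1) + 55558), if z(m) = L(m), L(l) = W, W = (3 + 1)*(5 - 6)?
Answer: 1/55554 ≈ 1.8001e-5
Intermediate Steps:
W = -4 (W = 4*(-1) = -4)
L(l) = -4
z(m) = -4
1/(z(-1) + 55558) = 1/(-4 + 55558) = 1/55554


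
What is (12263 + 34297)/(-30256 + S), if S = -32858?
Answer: -7760/10519 ≈ -0.73771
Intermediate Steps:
(12263 + 34297)/(-30256 + S) = (12263 + 34297)/(-30256 - 32858) = 46560/(-63114) = 46560*(-1/63114) = -7760/10519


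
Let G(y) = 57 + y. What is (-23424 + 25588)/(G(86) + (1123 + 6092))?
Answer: 1082/3679 ≈ 0.29410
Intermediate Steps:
(-23424 + 25588)/(G(86) + (1123 + 6092)) = (-23424 + 25588)/((57 + 86) + (1123 + 6092)) = 2164/(143 + 7215) = 2164/7358 = 2164*(1/7358) = 1082/3679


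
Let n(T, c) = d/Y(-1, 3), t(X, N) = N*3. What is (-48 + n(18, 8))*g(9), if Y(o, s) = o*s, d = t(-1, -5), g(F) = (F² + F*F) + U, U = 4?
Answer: -7138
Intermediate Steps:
t(X, N) = 3*N
g(F) = 4 + 2*F² (g(F) = (F² + F*F) + 4 = (F² + F²) + 4 = 2*F² + 4 = 4 + 2*F²)
d = -15 (d = 3*(-5) = -15)
n(T, c) = 5 (n(T, c) = -15/((-1*3)) = -15/(-3) = -15*(-⅓) = 5)
(-48 + n(18, 8))*g(9) = (-48 + 5)*(4 + 2*9²) = -43*(4 + 2*81) = -43*(4 + 162) = -43*166 = -7138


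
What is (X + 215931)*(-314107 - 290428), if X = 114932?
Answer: -200018263705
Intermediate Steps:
(X + 215931)*(-314107 - 290428) = (114932 + 215931)*(-314107 - 290428) = 330863*(-604535) = -200018263705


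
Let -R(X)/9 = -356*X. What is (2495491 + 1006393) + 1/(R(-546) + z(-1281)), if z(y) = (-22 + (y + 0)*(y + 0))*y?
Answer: 7367236395085811/2103792243 ≈ 3.5019e+6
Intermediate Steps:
R(X) = 3204*X (R(X) = -(-3204)*X = 3204*X)
z(y) = y*(-22 + y²) (z(y) = (-22 + y*y)*y = (-22 + y²)*y = y*(-22 + y²))
(2495491 + 1006393) + 1/(R(-546) + z(-1281)) = (2495491 + 1006393) + 1/(3204*(-546) - 1281*(-22 + (-1281)²)) = 3501884 + 1/(-1749384 - 1281*(-22 + 1640961)) = 3501884 + 1/(-1749384 - 1281*1640939) = 3501884 + 1/(-1749384 - 2102042859) = 3501884 + 1/(-2103792243) = 3501884 - 1/2103792243 = 7367236395085811/2103792243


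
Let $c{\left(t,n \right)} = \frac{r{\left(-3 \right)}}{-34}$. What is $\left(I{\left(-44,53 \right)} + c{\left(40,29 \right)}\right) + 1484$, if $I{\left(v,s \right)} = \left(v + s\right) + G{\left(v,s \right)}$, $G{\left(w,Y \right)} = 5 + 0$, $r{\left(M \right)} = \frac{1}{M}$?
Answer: $\frac{152797}{102} \approx 1498.0$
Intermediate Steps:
$c{\left(t,n \right)} = \frac{1}{102}$ ($c{\left(t,n \right)} = \frac{1}{\left(-3\right) \left(-34\right)} = \left(- \frac{1}{3}\right) \left(- \frac{1}{34}\right) = \frac{1}{102}$)
$G{\left(w,Y \right)} = 5$
$I{\left(v,s \right)} = 5 + s + v$ ($I{\left(v,s \right)} = \left(v + s\right) + 5 = \left(s + v\right) + 5 = 5 + s + v$)
$\left(I{\left(-44,53 \right)} + c{\left(40,29 \right)}\right) + 1484 = \left(\left(5 + 53 - 44\right) + \frac{1}{102}\right) + 1484 = \left(14 + \frac{1}{102}\right) + 1484 = \frac{1429}{102} + 1484 = \frac{152797}{102}$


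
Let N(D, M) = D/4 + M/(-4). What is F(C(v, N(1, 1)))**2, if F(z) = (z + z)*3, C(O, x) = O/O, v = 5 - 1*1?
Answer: 36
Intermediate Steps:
N(D, M) = -M/4 + D/4 (N(D, M) = D*(1/4) + M*(-1/4) = D/4 - M/4 = -M/4 + D/4)
v = 4 (v = 5 - 1 = 4)
C(O, x) = 1
F(z) = 6*z (F(z) = (2*z)*3 = 6*z)
F(C(v, N(1, 1)))**2 = (6*1)**2 = 6**2 = 36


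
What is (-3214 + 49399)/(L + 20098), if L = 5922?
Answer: 9237/5204 ≈ 1.7750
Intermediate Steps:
(-3214 + 49399)/(L + 20098) = (-3214 + 49399)/(5922 + 20098) = 46185/26020 = 46185*(1/26020) = 9237/5204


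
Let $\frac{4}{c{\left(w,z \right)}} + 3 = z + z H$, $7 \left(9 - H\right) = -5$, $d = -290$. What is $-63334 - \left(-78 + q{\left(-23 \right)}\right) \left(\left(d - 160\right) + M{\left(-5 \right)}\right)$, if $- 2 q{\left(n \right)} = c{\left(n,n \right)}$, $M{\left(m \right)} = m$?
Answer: $- \frac{86270167}{873} \approx -98820.0$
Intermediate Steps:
$H = \frac{68}{7}$ ($H = 9 - - \frac{5}{7} = 9 + \frac{5}{7} = \frac{68}{7} \approx 9.7143$)
$c{\left(w,z \right)} = \frac{4}{-3 + \frac{75 z}{7}}$ ($c{\left(w,z \right)} = \frac{4}{-3 + \left(z + z \frac{68}{7}\right)} = \frac{4}{-3 + \left(z + \frac{68 z}{7}\right)} = \frac{4}{-3 + \frac{75 z}{7}}$)
$q{\left(n \right)} = - \frac{14}{3 \left(-7 + 25 n\right)}$ ($q{\left(n \right)} = - \frac{\frac{28}{3} \frac{1}{-7 + 25 n}}{2} = - \frac{14}{3 \left(-7 + 25 n\right)}$)
$-63334 - \left(-78 + q{\left(-23 \right)}\right) \left(\left(d - 160\right) + M{\left(-5 \right)}\right) = -63334 - \left(-78 - \frac{14}{-21 + 75 \left(-23\right)}\right) \left(\left(-290 - 160\right) - 5\right) = -63334 - \left(-78 - \frac{14}{-21 - 1725}\right) \left(-450 - 5\right) = -63334 - \left(-78 - \frac{14}{-1746}\right) \left(-455\right) = -63334 - \left(-78 - - \frac{7}{873}\right) \left(-455\right) = -63334 - \left(-78 + \frac{7}{873}\right) \left(-455\right) = -63334 - \left(- \frac{68087}{873}\right) \left(-455\right) = -63334 - \frac{30979585}{873} = - \frac{86270167}{873}$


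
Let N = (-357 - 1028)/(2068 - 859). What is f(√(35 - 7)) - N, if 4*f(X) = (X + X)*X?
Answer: 18311/1209 ≈ 15.146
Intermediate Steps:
f(X) = X²/2 (f(X) = ((X + X)*X)/4 = ((2*X)*X)/4 = (2*X²)/4 = X²/2)
N = -1385/1209 ≈ -1.1456
f(√(35 - 7)) - N = (√(35 - 7))²/2 - 1*(-1385/1209) = (√28)²/2 + 1385/1209 = (2*√7)²/2 + 1385/1209 = (½)*28 + 1385/1209 = 14 + 1385/1209 = 18311/1209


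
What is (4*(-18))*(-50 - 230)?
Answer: 20160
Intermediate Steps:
(4*(-18))*(-50 - 230) = -72*(-280) = 20160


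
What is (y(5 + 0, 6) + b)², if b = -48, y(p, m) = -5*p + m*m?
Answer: 1369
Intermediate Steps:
y(p, m) = m² - 5*p (y(p, m) = -5*p + m² = m² - 5*p)
(y(5 + 0, 6) + b)² = ((6² - 5*(5 + 0)) - 48)² = ((36 - 5*5) - 48)² = ((36 - 25) - 48)² = (11 - 48)² = (-37)² = 1369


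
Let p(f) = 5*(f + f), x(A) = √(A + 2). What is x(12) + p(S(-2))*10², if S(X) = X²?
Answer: 4000 + √14 ≈ 4003.7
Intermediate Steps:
x(A) = √(2 + A)
p(f) = 10*f (p(f) = 5*(2*f) = 10*f)
x(12) + p(S(-2))*10² = √(2 + 12) + (10*(-2)²)*10² = √14 + (10*4)*100 = √14 + 40*100 = √14 + 4000 = 4000 + √14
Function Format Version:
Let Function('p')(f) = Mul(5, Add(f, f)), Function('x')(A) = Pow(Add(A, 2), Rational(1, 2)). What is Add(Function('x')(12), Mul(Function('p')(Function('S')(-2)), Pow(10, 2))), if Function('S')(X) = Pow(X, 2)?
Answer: Add(4000, Pow(14, Rational(1, 2))) ≈ 4003.7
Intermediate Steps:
Function('x')(A) = Pow(Add(2, A), Rational(1, 2))
Function('p')(f) = Mul(10, f) (Function('p')(f) = Mul(5, Mul(2, f)) = Mul(10, f))
Add(Function('x')(12), Mul(Function('p')(Function('S')(-2)), Pow(10, 2))) = Add(Pow(Add(2, 12), Rational(1, 2)), Mul(Mul(10, Pow(-2, 2)), Pow(10, 2))) = Add(Pow(14, Rational(1, 2)), Mul(Mul(10, 4), 100)) = Add(Pow(14, Rational(1, 2)), Mul(40, 100)) = Add(Pow(14, Rational(1, 2)), 4000) = Add(4000, Pow(14, Rational(1, 2)))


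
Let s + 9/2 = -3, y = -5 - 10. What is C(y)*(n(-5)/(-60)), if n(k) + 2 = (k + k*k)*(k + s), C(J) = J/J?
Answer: 21/5 ≈ 4.2000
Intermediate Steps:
y = -15
s = -15/2 (s = -9/2 - 3 = -15/2 ≈ -7.5000)
C(J) = 1
n(k) = -2 + (-15/2 + k)*(k + k²) (n(k) = -2 + (k + k*k)*(k - 15/2) = -2 + (k + k²)*(-15/2 + k) = -2 + (-15/2 + k)*(k + k²))
C(y)*(n(-5)/(-60)) = 1*((-2 + (-5)³ - 15/2*(-5) - 13/2*(-5)²)/(-60)) = 1*((-2 - 125 + 75/2 - 13/2*25)*(-1/60)) = 1*((-2 - 125 + 75/2 - 325/2)*(-1/60)) = 1*(-252*(-1/60)) = 1*(21/5) = 21/5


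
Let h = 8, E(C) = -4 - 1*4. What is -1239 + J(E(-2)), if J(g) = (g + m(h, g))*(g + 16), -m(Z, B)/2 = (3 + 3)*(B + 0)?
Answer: -535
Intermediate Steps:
E(C) = -8 (E(C) = -4 - 4 = -8)
m(Z, B) = -12*B (m(Z, B) = -2*(3 + 3)*(B + 0) = -12*B)
J(g) = -11*g*(16 + g) (J(g) = (g - 12*g)*(g + 16) = (-11*g)*(16 + g) = -11*g*(16 + g))
-1239 + J(E(-2)) = -1239 + 11*(-8)*(-16 - 1*(-8)) = -1239 + 11*(-8)*(-16 + 8) = -1239 + 11*(-8)*(-8) = -1239 + 704 = -535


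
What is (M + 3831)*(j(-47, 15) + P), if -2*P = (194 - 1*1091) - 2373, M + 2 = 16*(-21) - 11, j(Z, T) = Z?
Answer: 5529416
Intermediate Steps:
M = -349 (M = -2 + (16*(-21) - 11) = -2 + (-336 - 11) = -2 - 347 = -349)
P = 1635 (P = -((194 - 1*1091) - 2373)/2 = -((194 - 1091) - 2373)/2 = -(-897 - 2373)/2 = -½*(-3270) = 1635)
(M + 3831)*(j(-47, 15) + P) = (-349 + 3831)*(-47 + 1635) = 3482*1588 = 5529416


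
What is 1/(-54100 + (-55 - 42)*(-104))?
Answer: -1/44012 ≈ -2.2721e-5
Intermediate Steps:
1/(-54100 + (-55 - 42)*(-104)) = 1/(-54100 - 97*(-104)) = 1/(-54100 + 10088) = 1/(-44012) = -1/44012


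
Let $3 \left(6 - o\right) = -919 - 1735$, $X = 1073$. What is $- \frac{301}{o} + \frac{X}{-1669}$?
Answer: $- \frac{4374163}{4459568} \approx -0.98085$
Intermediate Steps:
$o = \frac{2672}{3}$ ($o = 6 - \frac{-919 - 1735}{3} = 6 - - \frac{2654}{3} = 6 + \frac{2654}{3} = \frac{2672}{3} \approx 890.67$)
$- \frac{301}{o} + \frac{X}{-1669} = - \frac{301}{\frac{2672}{3}} + \frac{1073}{-1669} = \left(-301\right) \frac{3}{2672} + 1073 \left(- \frac{1}{1669}\right) = - \frac{903}{2672} - \frac{1073}{1669} = - \frac{4374163}{4459568}$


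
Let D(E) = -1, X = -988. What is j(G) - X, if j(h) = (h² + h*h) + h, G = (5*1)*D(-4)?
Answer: 1033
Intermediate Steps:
G = -5 (G = (5*1)*(-1) = 5*(-1) = -5)
j(h) = h + 2*h² (j(h) = (h² + h²) + h = 2*h² + h = h + 2*h²)
j(G) - X = -5*(1 + 2*(-5)) - 1*(-988) = -5*(1 - 10) + 988 = -5*(-9) + 988 = 45 + 988 = 1033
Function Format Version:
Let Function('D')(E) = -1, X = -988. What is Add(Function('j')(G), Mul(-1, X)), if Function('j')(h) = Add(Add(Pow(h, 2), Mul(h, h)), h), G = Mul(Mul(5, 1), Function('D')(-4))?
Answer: 1033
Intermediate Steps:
G = -5 (G = Mul(Mul(5, 1), -1) = Mul(5, -1) = -5)
Function('j')(h) = Add(h, Mul(2, Pow(h, 2))) (Function('j')(h) = Add(Add(Pow(h, 2), Pow(h, 2)), h) = Add(Mul(2, Pow(h, 2)), h) = Add(h, Mul(2, Pow(h, 2))))
Add(Function('j')(G), Mul(-1, X)) = Add(Mul(-5, Add(1, Mul(2, -5))), Mul(-1, -988)) = Add(Mul(-5, Add(1, -10)), 988) = Add(Mul(-5, -9), 988) = Add(45, 988) = 1033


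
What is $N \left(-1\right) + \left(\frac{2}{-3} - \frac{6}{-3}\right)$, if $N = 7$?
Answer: $- \frac{17}{3} \approx -5.6667$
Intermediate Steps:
$N \left(-1\right) + \left(\frac{2}{-3} - \frac{6}{-3}\right) = 7 \left(-1\right) + \left(\frac{2}{-3} - \frac{6}{-3}\right) = -7 + \left(2 \left(- \frac{1}{3}\right) - -2\right) = -7 + \left(- \frac{2}{3} + 2\right) = -7 + \frac{4}{3} = - \frac{17}{3}$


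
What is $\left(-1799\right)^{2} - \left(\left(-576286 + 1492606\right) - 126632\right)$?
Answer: $2446713$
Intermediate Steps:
$\left(-1799\right)^{2} - \left(\left(-576286 + 1492606\right) - 126632\right) = 3236401 - \left(916320 - 126632\right) = 3236401 - 789688 = 2446713$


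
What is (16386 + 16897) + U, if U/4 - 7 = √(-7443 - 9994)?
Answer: 33311 + 4*I*√17437 ≈ 33311.0 + 528.2*I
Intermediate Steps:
U = 28 + 4*I*√17437 (U = 28 + 4*√(-7443 - 9994) = 28 + 4*√(-17437) = 28 + 4*(I*√17437) = 28 + 4*I*√17437 ≈ 28.0 + 528.2*I)
(16386 + 16897) + U = (16386 + 16897) + (28 + 4*I*√17437) = 33283 + (28 + 4*I*√17437) = 33311 + 4*I*√17437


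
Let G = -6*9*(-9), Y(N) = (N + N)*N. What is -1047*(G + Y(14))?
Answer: -919266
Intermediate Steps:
Y(N) = 2*N**2 (Y(N) = (2*N)*N = 2*N**2)
G = 486 (G = -54*(-9) = 486)
-1047*(G + Y(14)) = -1047*(486 + 2*14**2) = -1047*(486 + 2*196) = -1047*(486 + 392) = -1047*878 = -919266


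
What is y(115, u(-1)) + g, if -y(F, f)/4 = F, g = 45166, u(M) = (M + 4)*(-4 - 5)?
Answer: 44706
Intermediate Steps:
u(M) = -36 - 9*M (u(M) = (4 + M)*(-9) = -36 - 9*M)
y(F, f) = -4*F
y(115, u(-1)) + g = -4*115 + 45166 = -460 + 45166 = 44706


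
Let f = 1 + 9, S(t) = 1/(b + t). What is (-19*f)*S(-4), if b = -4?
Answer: 95/4 ≈ 23.750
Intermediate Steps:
S(t) = 1/(-4 + t)
f = 10
(-19*f)*S(-4) = (-19*10)/(-4 - 4) = -190/(-8) = -190*(-1/8) = 95/4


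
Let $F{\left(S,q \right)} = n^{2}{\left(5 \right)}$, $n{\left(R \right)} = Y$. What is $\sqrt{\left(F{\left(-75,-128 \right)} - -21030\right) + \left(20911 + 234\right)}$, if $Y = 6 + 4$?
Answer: $5 \sqrt{1691} \approx 205.61$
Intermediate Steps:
$Y = 10$
$n{\left(R \right)} = 10$
$F{\left(S,q \right)} = 100$ ($F{\left(S,q \right)} = 10^{2} = 100$)
$\sqrt{\left(F{\left(-75,-128 \right)} - -21030\right) + \left(20911 + 234\right)} = \sqrt{\left(100 - -21030\right) + \left(20911 + 234\right)} = \sqrt{\left(100 + 21030\right) + 21145} = \sqrt{21130 + 21145} = \sqrt{42275} = 5 \sqrt{1691}$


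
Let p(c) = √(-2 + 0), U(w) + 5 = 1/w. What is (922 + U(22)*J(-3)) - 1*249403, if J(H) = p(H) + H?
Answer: -5466255/22 - 109*I*√2/22 ≈ -2.4847e+5 - 7.0068*I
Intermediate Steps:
U(w) = -5 + 1/w
p(c) = I*√2 (p(c) = √(-2) = I*√2)
J(H) = H + I*√2 (J(H) = I*√2 + H = H + I*√2)
(922 + U(22)*J(-3)) - 1*249403 = (922 + (-5 + 1/22)*(-3 + I*√2)) - 1*249403 = (922 + (-5 + 1/22)*(-3 + I*√2)) - 249403 = (922 - 109*(-3 + I*√2)/22) - 249403 = (922 + (327/22 - 109*I*√2/22)) - 249403 = (20611/22 - 109*I*√2/22) - 249403 = -5466255/22 - 109*I*√2/22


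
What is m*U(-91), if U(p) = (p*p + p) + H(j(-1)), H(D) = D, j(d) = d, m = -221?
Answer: -1809769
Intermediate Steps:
U(p) = -1 + p + p² (U(p) = (p*p + p) - 1 = (p² + p) - 1 = (p + p²) - 1 = -1 + p + p²)
m*U(-91) = -221*(-1 - 91 + (-91)²) = -221*(-1 - 91 + 8281) = -221*8189 = -1809769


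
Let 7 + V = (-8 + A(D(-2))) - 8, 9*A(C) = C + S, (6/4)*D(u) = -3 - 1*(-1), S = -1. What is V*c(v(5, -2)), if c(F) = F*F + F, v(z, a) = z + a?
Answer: -2512/9 ≈ -279.11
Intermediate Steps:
D(u) = -4/3 (D(u) = 2*(-3 - 1*(-1))/3 = 2*(-3 + 1)/3 = (⅔)*(-2) = -4/3)
A(C) = -⅑ + C/9 (A(C) = (C - 1)/9 = (-1 + C)/9 = -⅑ + C/9)
v(z, a) = a + z
c(F) = F + F² (c(F) = F² + F = F + F²)
V = -628/27 (V = -7 + ((-8 + (-⅑ + (⅑)*(-4/3))) - 8) = -7 + ((-8 + (-⅑ - 4/27)) - 8) = -7 + ((-8 - 7/27) - 8) = -7 + (-223/27 - 8) = -7 - 439/27 = -628/27 ≈ -23.259)
V*c(v(5, -2)) = -628*(-2 + 5)*(1 + (-2 + 5))/27 = -628*(1 + 3)/9 = -628*4/9 = -628/27*12 = -2512/9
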